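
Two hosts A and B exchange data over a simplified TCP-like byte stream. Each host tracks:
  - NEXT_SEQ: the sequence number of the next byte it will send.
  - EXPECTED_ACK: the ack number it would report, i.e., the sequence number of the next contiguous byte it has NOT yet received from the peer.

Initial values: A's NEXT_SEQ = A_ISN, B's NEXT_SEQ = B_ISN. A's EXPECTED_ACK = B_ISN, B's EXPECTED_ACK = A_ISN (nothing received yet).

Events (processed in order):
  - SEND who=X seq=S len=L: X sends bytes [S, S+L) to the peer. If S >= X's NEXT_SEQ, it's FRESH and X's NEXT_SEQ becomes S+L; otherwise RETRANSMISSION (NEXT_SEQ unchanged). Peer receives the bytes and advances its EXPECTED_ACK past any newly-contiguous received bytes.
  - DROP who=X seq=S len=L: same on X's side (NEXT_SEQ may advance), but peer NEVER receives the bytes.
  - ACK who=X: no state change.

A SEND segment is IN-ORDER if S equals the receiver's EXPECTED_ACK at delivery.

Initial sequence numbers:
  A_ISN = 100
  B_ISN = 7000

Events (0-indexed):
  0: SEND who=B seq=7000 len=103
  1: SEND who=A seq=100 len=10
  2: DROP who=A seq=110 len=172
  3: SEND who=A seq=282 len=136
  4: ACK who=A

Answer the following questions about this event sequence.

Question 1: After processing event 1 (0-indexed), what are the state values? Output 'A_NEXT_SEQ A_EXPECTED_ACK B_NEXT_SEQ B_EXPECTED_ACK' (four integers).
After event 0: A_seq=100 A_ack=7103 B_seq=7103 B_ack=100
After event 1: A_seq=110 A_ack=7103 B_seq=7103 B_ack=110

110 7103 7103 110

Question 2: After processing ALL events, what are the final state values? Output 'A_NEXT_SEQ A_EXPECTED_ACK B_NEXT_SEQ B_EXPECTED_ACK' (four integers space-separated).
After event 0: A_seq=100 A_ack=7103 B_seq=7103 B_ack=100
After event 1: A_seq=110 A_ack=7103 B_seq=7103 B_ack=110
After event 2: A_seq=282 A_ack=7103 B_seq=7103 B_ack=110
After event 3: A_seq=418 A_ack=7103 B_seq=7103 B_ack=110
After event 4: A_seq=418 A_ack=7103 B_seq=7103 B_ack=110

Answer: 418 7103 7103 110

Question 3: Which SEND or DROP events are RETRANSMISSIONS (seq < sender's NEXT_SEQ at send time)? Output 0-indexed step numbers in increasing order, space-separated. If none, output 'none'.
Answer: none

Derivation:
Step 0: SEND seq=7000 -> fresh
Step 1: SEND seq=100 -> fresh
Step 2: DROP seq=110 -> fresh
Step 3: SEND seq=282 -> fresh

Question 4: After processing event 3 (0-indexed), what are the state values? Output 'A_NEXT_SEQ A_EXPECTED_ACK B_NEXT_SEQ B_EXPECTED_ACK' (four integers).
After event 0: A_seq=100 A_ack=7103 B_seq=7103 B_ack=100
After event 1: A_seq=110 A_ack=7103 B_seq=7103 B_ack=110
After event 2: A_seq=282 A_ack=7103 B_seq=7103 B_ack=110
After event 3: A_seq=418 A_ack=7103 B_seq=7103 B_ack=110

418 7103 7103 110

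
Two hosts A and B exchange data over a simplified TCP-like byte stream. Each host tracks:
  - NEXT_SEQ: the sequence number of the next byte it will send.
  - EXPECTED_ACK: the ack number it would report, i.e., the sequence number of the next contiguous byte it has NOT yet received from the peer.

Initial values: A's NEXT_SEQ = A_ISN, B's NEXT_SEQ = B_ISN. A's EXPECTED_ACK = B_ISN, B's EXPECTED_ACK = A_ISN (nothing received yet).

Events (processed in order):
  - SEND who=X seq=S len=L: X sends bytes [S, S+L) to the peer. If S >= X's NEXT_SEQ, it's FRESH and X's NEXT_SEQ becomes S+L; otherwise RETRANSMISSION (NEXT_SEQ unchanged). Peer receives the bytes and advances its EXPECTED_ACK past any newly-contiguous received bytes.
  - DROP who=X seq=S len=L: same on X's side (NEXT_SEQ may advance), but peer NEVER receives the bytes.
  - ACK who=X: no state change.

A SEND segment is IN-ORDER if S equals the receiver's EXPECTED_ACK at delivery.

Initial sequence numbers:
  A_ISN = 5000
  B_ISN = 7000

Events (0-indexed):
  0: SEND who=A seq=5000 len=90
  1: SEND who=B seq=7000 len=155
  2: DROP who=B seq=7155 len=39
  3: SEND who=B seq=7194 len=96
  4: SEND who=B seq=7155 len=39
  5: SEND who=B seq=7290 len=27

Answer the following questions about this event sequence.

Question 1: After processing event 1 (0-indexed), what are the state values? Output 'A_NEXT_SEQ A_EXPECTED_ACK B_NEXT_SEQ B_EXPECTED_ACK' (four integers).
After event 0: A_seq=5090 A_ack=7000 B_seq=7000 B_ack=5090
After event 1: A_seq=5090 A_ack=7155 B_seq=7155 B_ack=5090

5090 7155 7155 5090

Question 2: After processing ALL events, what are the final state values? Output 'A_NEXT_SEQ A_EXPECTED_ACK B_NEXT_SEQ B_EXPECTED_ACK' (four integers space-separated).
Answer: 5090 7317 7317 5090

Derivation:
After event 0: A_seq=5090 A_ack=7000 B_seq=7000 B_ack=5090
After event 1: A_seq=5090 A_ack=7155 B_seq=7155 B_ack=5090
After event 2: A_seq=5090 A_ack=7155 B_seq=7194 B_ack=5090
After event 3: A_seq=5090 A_ack=7155 B_seq=7290 B_ack=5090
After event 4: A_seq=5090 A_ack=7290 B_seq=7290 B_ack=5090
After event 5: A_seq=5090 A_ack=7317 B_seq=7317 B_ack=5090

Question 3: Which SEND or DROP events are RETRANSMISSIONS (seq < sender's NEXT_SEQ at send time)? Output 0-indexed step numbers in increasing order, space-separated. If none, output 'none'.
Answer: 4

Derivation:
Step 0: SEND seq=5000 -> fresh
Step 1: SEND seq=7000 -> fresh
Step 2: DROP seq=7155 -> fresh
Step 3: SEND seq=7194 -> fresh
Step 4: SEND seq=7155 -> retransmit
Step 5: SEND seq=7290 -> fresh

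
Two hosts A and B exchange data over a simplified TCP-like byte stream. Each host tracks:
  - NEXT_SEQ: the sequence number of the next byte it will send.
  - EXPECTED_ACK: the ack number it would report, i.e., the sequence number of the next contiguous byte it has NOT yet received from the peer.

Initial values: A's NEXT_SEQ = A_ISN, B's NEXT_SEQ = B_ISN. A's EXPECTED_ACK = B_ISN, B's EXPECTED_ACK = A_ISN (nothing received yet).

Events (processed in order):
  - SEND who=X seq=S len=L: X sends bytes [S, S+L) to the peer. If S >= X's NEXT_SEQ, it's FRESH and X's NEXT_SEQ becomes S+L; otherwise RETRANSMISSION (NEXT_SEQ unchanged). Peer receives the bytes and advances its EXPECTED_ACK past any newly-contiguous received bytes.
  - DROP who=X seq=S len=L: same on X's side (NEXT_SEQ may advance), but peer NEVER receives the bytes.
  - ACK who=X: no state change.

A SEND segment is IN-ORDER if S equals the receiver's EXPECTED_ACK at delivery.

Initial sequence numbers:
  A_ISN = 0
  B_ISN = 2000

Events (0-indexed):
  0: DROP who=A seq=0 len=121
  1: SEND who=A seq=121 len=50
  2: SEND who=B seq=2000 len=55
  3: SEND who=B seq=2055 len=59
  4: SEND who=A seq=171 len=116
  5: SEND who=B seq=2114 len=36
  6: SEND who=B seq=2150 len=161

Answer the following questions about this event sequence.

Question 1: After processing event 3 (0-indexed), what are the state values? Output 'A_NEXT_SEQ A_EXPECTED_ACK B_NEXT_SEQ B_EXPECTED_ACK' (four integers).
After event 0: A_seq=121 A_ack=2000 B_seq=2000 B_ack=0
After event 1: A_seq=171 A_ack=2000 B_seq=2000 B_ack=0
After event 2: A_seq=171 A_ack=2055 B_seq=2055 B_ack=0
After event 3: A_seq=171 A_ack=2114 B_seq=2114 B_ack=0

171 2114 2114 0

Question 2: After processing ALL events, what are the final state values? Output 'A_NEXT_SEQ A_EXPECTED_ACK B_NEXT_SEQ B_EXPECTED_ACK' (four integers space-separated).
Answer: 287 2311 2311 0

Derivation:
After event 0: A_seq=121 A_ack=2000 B_seq=2000 B_ack=0
After event 1: A_seq=171 A_ack=2000 B_seq=2000 B_ack=0
After event 2: A_seq=171 A_ack=2055 B_seq=2055 B_ack=0
After event 3: A_seq=171 A_ack=2114 B_seq=2114 B_ack=0
After event 4: A_seq=287 A_ack=2114 B_seq=2114 B_ack=0
After event 5: A_seq=287 A_ack=2150 B_seq=2150 B_ack=0
After event 6: A_seq=287 A_ack=2311 B_seq=2311 B_ack=0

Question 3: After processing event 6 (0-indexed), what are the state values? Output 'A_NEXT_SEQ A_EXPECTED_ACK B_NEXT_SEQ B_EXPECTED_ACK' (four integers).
After event 0: A_seq=121 A_ack=2000 B_seq=2000 B_ack=0
After event 1: A_seq=171 A_ack=2000 B_seq=2000 B_ack=0
After event 2: A_seq=171 A_ack=2055 B_seq=2055 B_ack=0
After event 3: A_seq=171 A_ack=2114 B_seq=2114 B_ack=0
After event 4: A_seq=287 A_ack=2114 B_seq=2114 B_ack=0
After event 5: A_seq=287 A_ack=2150 B_seq=2150 B_ack=0
After event 6: A_seq=287 A_ack=2311 B_seq=2311 B_ack=0

287 2311 2311 0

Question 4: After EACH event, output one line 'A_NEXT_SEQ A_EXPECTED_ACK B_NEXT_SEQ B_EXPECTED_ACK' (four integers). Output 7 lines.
121 2000 2000 0
171 2000 2000 0
171 2055 2055 0
171 2114 2114 0
287 2114 2114 0
287 2150 2150 0
287 2311 2311 0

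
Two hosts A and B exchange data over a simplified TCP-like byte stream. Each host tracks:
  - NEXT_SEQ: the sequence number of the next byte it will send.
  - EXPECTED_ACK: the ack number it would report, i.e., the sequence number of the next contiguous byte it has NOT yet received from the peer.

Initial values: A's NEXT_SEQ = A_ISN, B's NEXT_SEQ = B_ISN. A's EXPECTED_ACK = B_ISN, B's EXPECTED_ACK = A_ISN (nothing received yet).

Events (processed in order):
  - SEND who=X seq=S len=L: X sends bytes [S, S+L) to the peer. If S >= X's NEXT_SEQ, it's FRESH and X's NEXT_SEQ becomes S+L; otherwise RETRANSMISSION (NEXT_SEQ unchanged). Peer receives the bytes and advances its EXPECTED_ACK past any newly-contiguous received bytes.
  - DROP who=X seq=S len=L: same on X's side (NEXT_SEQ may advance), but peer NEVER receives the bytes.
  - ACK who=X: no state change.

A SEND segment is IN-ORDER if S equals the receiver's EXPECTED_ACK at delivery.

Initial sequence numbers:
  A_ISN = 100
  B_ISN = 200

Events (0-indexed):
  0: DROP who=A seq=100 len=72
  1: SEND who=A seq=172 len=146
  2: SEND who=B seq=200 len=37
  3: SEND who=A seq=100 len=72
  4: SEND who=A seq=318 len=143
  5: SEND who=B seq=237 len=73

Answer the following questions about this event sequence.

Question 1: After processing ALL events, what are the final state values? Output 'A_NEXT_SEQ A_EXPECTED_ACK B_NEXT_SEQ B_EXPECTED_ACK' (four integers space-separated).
After event 0: A_seq=172 A_ack=200 B_seq=200 B_ack=100
After event 1: A_seq=318 A_ack=200 B_seq=200 B_ack=100
After event 2: A_seq=318 A_ack=237 B_seq=237 B_ack=100
After event 3: A_seq=318 A_ack=237 B_seq=237 B_ack=318
After event 4: A_seq=461 A_ack=237 B_seq=237 B_ack=461
After event 5: A_seq=461 A_ack=310 B_seq=310 B_ack=461

Answer: 461 310 310 461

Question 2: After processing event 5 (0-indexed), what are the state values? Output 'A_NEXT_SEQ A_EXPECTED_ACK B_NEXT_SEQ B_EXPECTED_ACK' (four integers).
After event 0: A_seq=172 A_ack=200 B_seq=200 B_ack=100
After event 1: A_seq=318 A_ack=200 B_seq=200 B_ack=100
After event 2: A_seq=318 A_ack=237 B_seq=237 B_ack=100
After event 3: A_seq=318 A_ack=237 B_seq=237 B_ack=318
After event 4: A_seq=461 A_ack=237 B_seq=237 B_ack=461
After event 5: A_seq=461 A_ack=310 B_seq=310 B_ack=461

461 310 310 461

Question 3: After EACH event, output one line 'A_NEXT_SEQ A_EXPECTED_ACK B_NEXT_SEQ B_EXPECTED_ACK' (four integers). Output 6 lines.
172 200 200 100
318 200 200 100
318 237 237 100
318 237 237 318
461 237 237 461
461 310 310 461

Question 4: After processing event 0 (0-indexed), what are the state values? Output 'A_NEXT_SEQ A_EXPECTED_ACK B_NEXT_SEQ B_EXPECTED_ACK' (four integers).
After event 0: A_seq=172 A_ack=200 B_seq=200 B_ack=100

172 200 200 100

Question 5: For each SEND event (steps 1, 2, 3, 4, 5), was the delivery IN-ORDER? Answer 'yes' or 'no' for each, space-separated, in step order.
Answer: no yes yes yes yes

Derivation:
Step 1: SEND seq=172 -> out-of-order
Step 2: SEND seq=200 -> in-order
Step 3: SEND seq=100 -> in-order
Step 4: SEND seq=318 -> in-order
Step 5: SEND seq=237 -> in-order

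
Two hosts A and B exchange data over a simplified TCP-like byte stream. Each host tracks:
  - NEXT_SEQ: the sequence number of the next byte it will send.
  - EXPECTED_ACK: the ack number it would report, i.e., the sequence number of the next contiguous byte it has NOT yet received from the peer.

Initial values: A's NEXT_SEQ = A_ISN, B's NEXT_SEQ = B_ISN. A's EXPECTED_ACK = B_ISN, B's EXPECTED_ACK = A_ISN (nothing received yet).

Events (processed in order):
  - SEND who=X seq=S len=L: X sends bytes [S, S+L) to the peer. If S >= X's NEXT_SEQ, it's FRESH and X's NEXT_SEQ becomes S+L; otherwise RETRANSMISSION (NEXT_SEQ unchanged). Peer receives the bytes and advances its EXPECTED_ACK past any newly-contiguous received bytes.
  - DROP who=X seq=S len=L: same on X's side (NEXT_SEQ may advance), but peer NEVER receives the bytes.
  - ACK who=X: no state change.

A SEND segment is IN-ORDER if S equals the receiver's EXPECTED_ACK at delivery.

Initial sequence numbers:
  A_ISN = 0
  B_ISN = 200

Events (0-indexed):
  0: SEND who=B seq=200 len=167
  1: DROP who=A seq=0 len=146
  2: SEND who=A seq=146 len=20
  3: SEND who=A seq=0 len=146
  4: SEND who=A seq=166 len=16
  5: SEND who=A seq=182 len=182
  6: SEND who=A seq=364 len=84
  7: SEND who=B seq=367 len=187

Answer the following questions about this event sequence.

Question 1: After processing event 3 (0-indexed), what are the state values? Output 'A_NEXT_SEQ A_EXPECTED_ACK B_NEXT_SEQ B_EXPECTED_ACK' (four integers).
After event 0: A_seq=0 A_ack=367 B_seq=367 B_ack=0
After event 1: A_seq=146 A_ack=367 B_seq=367 B_ack=0
After event 2: A_seq=166 A_ack=367 B_seq=367 B_ack=0
After event 3: A_seq=166 A_ack=367 B_seq=367 B_ack=166

166 367 367 166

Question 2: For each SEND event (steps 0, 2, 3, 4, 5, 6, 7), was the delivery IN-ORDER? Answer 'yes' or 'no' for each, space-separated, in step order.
Answer: yes no yes yes yes yes yes

Derivation:
Step 0: SEND seq=200 -> in-order
Step 2: SEND seq=146 -> out-of-order
Step 3: SEND seq=0 -> in-order
Step 4: SEND seq=166 -> in-order
Step 5: SEND seq=182 -> in-order
Step 6: SEND seq=364 -> in-order
Step 7: SEND seq=367 -> in-order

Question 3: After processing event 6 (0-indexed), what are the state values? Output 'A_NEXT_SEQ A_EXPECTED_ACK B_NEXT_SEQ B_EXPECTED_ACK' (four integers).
After event 0: A_seq=0 A_ack=367 B_seq=367 B_ack=0
After event 1: A_seq=146 A_ack=367 B_seq=367 B_ack=0
After event 2: A_seq=166 A_ack=367 B_seq=367 B_ack=0
After event 3: A_seq=166 A_ack=367 B_seq=367 B_ack=166
After event 4: A_seq=182 A_ack=367 B_seq=367 B_ack=182
After event 5: A_seq=364 A_ack=367 B_seq=367 B_ack=364
After event 6: A_seq=448 A_ack=367 B_seq=367 B_ack=448

448 367 367 448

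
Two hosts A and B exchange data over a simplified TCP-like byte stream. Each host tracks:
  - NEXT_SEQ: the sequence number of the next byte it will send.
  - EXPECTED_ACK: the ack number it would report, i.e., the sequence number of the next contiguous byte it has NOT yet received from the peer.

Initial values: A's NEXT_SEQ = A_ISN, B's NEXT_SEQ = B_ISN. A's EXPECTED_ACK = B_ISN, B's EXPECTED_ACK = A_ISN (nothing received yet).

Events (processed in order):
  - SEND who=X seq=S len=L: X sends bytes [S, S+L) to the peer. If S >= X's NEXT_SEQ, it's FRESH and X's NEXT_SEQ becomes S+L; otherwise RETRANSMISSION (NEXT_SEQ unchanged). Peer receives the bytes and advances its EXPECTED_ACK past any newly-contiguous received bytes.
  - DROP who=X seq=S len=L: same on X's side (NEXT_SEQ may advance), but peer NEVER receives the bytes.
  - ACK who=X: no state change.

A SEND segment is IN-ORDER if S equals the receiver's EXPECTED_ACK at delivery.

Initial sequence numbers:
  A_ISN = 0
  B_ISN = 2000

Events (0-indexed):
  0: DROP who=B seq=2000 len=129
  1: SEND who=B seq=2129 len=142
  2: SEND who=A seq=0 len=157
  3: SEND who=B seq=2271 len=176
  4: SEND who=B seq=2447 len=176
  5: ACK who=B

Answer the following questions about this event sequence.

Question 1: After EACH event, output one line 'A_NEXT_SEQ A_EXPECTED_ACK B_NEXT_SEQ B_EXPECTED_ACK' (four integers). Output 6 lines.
0 2000 2129 0
0 2000 2271 0
157 2000 2271 157
157 2000 2447 157
157 2000 2623 157
157 2000 2623 157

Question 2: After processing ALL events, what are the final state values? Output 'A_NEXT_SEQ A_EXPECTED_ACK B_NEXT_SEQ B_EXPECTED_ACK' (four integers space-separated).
Answer: 157 2000 2623 157

Derivation:
After event 0: A_seq=0 A_ack=2000 B_seq=2129 B_ack=0
After event 1: A_seq=0 A_ack=2000 B_seq=2271 B_ack=0
After event 2: A_seq=157 A_ack=2000 B_seq=2271 B_ack=157
After event 3: A_seq=157 A_ack=2000 B_seq=2447 B_ack=157
After event 4: A_seq=157 A_ack=2000 B_seq=2623 B_ack=157
After event 5: A_seq=157 A_ack=2000 B_seq=2623 B_ack=157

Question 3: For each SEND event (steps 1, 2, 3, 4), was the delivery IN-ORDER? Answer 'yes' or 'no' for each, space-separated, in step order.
Step 1: SEND seq=2129 -> out-of-order
Step 2: SEND seq=0 -> in-order
Step 3: SEND seq=2271 -> out-of-order
Step 4: SEND seq=2447 -> out-of-order

Answer: no yes no no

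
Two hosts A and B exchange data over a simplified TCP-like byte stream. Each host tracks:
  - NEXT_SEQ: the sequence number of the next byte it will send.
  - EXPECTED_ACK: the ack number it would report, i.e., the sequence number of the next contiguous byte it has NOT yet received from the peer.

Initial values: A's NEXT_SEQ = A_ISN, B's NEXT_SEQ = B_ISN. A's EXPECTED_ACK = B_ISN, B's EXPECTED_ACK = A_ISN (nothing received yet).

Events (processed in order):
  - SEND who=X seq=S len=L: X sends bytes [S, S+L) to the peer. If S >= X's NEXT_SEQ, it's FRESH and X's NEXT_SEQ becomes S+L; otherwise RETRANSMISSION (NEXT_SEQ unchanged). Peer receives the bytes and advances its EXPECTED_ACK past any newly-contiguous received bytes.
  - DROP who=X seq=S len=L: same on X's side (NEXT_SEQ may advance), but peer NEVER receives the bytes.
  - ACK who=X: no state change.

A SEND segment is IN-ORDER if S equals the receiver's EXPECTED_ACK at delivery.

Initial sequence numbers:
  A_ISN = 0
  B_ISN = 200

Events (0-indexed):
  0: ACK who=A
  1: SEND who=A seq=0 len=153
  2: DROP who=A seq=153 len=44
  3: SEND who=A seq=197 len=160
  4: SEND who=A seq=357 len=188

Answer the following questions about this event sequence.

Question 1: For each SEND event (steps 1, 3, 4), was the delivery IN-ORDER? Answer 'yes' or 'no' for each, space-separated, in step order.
Answer: yes no no

Derivation:
Step 1: SEND seq=0 -> in-order
Step 3: SEND seq=197 -> out-of-order
Step 4: SEND seq=357 -> out-of-order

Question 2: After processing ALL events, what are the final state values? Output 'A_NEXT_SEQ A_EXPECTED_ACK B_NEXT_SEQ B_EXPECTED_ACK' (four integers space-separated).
Answer: 545 200 200 153

Derivation:
After event 0: A_seq=0 A_ack=200 B_seq=200 B_ack=0
After event 1: A_seq=153 A_ack=200 B_seq=200 B_ack=153
After event 2: A_seq=197 A_ack=200 B_seq=200 B_ack=153
After event 3: A_seq=357 A_ack=200 B_seq=200 B_ack=153
After event 4: A_seq=545 A_ack=200 B_seq=200 B_ack=153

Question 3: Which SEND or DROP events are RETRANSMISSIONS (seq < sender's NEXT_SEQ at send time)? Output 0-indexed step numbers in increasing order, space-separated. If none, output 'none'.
Step 1: SEND seq=0 -> fresh
Step 2: DROP seq=153 -> fresh
Step 3: SEND seq=197 -> fresh
Step 4: SEND seq=357 -> fresh

Answer: none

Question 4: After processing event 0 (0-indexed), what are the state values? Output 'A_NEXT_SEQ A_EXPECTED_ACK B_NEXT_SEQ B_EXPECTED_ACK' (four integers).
After event 0: A_seq=0 A_ack=200 B_seq=200 B_ack=0

0 200 200 0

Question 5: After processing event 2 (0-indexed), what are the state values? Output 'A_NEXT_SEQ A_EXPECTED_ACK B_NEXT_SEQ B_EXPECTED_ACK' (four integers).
After event 0: A_seq=0 A_ack=200 B_seq=200 B_ack=0
After event 1: A_seq=153 A_ack=200 B_seq=200 B_ack=153
After event 2: A_seq=197 A_ack=200 B_seq=200 B_ack=153

197 200 200 153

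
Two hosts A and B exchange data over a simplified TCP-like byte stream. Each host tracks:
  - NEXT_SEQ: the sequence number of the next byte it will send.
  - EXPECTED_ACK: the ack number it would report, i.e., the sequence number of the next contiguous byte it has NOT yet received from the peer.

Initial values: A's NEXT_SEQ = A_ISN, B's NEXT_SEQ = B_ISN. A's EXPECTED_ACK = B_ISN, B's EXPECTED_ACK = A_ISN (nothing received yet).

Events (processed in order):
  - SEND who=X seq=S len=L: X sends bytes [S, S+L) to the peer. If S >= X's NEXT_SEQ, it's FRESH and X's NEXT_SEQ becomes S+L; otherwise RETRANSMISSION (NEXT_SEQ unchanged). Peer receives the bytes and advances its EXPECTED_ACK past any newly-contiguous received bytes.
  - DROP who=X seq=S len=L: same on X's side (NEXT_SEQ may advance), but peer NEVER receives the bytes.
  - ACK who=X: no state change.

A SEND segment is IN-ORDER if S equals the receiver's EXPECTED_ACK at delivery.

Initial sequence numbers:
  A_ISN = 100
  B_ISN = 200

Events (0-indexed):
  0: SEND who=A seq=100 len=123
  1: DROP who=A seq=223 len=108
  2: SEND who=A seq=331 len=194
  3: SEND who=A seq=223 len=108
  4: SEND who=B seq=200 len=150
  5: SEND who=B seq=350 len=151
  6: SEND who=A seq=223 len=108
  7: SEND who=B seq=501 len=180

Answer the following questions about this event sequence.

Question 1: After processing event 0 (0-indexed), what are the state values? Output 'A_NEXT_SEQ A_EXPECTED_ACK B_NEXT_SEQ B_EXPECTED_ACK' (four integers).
After event 0: A_seq=223 A_ack=200 B_seq=200 B_ack=223

223 200 200 223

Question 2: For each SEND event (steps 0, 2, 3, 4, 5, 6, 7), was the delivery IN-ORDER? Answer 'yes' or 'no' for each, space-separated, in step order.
Answer: yes no yes yes yes no yes

Derivation:
Step 0: SEND seq=100 -> in-order
Step 2: SEND seq=331 -> out-of-order
Step 3: SEND seq=223 -> in-order
Step 4: SEND seq=200 -> in-order
Step 5: SEND seq=350 -> in-order
Step 6: SEND seq=223 -> out-of-order
Step 7: SEND seq=501 -> in-order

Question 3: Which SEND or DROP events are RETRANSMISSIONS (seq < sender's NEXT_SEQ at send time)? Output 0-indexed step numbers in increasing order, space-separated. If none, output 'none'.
Step 0: SEND seq=100 -> fresh
Step 1: DROP seq=223 -> fresh
Step 2: SEND seq=331 -> fresh
Step 3: SEND seq=223 -> retransmit
Step 4: SEND seq=200 -> fresh
Step 5: SEND seq=350 -> fresh
Step 6: SEND seq=223 -> retransmit
Step 7: SEND seq=501 -> fresh

Answer: 3 6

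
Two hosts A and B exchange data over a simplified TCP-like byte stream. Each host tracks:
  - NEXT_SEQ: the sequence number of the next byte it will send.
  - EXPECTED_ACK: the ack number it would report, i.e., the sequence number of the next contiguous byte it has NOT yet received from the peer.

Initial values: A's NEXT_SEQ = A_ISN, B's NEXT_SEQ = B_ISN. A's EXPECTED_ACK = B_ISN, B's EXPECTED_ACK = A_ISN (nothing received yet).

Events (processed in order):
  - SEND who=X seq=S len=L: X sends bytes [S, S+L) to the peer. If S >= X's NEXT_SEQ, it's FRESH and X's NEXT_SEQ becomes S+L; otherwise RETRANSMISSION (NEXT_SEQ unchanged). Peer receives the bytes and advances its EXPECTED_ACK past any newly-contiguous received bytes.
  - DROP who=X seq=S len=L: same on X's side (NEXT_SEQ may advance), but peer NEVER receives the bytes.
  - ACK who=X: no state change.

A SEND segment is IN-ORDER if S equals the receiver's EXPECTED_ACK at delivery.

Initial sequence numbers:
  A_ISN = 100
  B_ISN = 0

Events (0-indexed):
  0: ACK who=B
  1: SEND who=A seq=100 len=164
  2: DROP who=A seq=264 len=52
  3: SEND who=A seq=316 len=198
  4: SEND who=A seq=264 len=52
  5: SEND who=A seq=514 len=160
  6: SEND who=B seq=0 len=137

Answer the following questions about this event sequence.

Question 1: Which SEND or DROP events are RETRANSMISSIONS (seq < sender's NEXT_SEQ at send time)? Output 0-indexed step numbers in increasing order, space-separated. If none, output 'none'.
Step 1: SEND seq=100 -> fresh
Step 2: DROP seq=264 -> fresh
Step 3: SEND seq=316 -> fresh
Step 4: SEND seq=264 -> retransmit
Step 5: SEND seq=514 -> fresh
Step 6: SEND seq=0 -> fresh

Answer: 4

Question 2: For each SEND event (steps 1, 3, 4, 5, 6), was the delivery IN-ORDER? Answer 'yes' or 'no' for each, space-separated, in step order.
Answer: yes no yes yes yes

Derivation:
Step 1: SEND seq=100 -> in-order
Step 3: SEND seq=316 -> out-of-order
Step 4: SEND seq=264 -> in-order
Step 5: SEND seq=514 -> in-order
Step 6: SEND seq=0 -> in-order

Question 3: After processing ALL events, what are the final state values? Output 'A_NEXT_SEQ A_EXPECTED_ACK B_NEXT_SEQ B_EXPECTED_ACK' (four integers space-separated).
After event 0: A_seq=100 A_ack=0 B_seq=0 B_ack=100
After event 1: A_seq=264 A_ack=0 B_seq=0 B_ack=264
After event 2: A_seq=316 A_ack=0 B_seq=0 B_ack=264
After event 3: A_seq=514 A_ack=0 B_seq=0 B_ack=264
After event 4: A_seq=514 A_ack=0 B_seq=0 B_ack=514
After event 5: A_seq=674 A_ack=0 B_seq=0 B_ack=674
After event 6: A_seq=674 A_ack=137 B_seq=137 B_ack=674

Answer: 674 137 137 674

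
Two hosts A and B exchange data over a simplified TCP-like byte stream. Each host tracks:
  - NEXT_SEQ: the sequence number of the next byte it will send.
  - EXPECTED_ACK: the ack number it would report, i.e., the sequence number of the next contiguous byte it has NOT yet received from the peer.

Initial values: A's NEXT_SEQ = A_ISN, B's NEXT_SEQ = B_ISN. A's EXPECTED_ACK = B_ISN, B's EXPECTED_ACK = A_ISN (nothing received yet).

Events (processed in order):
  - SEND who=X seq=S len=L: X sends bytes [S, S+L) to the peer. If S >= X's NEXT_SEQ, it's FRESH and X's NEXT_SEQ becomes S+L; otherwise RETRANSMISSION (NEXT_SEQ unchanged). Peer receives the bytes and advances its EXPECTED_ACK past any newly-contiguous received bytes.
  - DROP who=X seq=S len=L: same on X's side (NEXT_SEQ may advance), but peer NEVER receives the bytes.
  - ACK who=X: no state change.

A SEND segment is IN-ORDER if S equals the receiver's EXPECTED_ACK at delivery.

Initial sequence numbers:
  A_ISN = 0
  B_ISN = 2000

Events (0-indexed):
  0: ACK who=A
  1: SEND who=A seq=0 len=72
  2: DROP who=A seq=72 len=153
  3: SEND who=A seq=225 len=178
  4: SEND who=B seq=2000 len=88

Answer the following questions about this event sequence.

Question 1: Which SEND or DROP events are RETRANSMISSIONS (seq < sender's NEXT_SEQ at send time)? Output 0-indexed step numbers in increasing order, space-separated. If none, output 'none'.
Step 1: SEND seq=0 -> fresh
Step 2: DROP seq=72 -> fresh
Step 3: SEND seq=225 -> fresh
Step 4: SEND seq=2000 -> fresh

Answer: none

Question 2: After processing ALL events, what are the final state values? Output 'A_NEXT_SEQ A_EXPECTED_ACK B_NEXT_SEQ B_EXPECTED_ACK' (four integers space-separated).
Answer: 403 2088 2088 72

Derivation:
After event 0: A_seq=0 A_ack=2000 B_seq=2000 B_ack=0
After event 1: A_seq=72 A_ack=2000 B_seq=2000 B_ack=72
After event 2: A_seq=225 A_ack=2000 B_seq=2000 B_ack=72
After event 3: A_seq=403 A_ack=2000 B_seq=2000 B_ack=72
After event 4: A_seq=403 A_ack=2088 B_seq=2088 B_ack=72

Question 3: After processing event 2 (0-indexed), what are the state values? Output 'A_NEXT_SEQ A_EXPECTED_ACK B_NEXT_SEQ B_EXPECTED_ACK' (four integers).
After event 0: A_seq=0 A_ack=2000 B_seq=2000 B_ack=0
After event 1: A_seq=72 A_ack=2000 B_seq=2000 B_ack=72
After event 2: A_seq=225 A_ack=2000 B_seq=2000 B_ack=72

225 2000 2000 72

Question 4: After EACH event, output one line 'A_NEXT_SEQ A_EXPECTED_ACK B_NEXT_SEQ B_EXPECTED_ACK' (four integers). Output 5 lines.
0 2000 2000 0
72 2000 2000 72
225 2000 2000 72
403 2000 2000 72
403 2088 2088 72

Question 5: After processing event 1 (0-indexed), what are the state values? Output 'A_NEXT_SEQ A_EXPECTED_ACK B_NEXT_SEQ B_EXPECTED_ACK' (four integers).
After event 0: A_seq=0 A_ack=2000 B_seq=2000 B_ack=0
After event 1: A_seq=72 A_ack=2000 B_seq=2000 B_ack=72

72 2000 2000 72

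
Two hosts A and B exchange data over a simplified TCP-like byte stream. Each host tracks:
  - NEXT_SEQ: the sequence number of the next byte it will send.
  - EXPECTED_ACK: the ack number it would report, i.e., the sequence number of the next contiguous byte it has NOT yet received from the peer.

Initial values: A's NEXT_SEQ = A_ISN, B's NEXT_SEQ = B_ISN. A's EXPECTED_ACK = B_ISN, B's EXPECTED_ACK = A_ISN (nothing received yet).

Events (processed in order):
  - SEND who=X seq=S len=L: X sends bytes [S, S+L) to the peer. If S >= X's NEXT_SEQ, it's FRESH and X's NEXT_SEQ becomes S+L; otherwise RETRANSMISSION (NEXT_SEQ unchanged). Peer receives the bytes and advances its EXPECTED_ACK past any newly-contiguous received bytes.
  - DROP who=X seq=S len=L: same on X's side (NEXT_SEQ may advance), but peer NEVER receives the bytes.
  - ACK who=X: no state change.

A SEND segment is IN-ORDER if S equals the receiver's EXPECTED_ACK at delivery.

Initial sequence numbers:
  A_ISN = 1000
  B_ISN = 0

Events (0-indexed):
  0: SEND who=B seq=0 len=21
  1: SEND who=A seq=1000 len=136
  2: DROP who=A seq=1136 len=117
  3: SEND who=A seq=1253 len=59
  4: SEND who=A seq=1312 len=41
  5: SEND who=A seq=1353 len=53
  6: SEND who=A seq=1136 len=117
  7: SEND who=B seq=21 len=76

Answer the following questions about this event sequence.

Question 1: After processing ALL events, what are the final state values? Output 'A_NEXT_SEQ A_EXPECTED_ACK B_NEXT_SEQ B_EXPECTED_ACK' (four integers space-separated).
After event 0: A_seq=1000 A_ack=21 B_seq=21 B_ack=1000
After event 1: A_seq=1136 A_ack=21 B_seq=21 B_ack=1136
After event 2: A_seq=1253 A_ack=21 B_seq=21 B_ack=1136
After event 3: A_seq=1312 A_ack=21 B_seq=21 B_ack=1136
After event 4: A_seq=1353 A_ack=21 B_seq=21 B_ack=1136
After event 5: A_seq=1406 A_ack=21 B_seq=21 B_ack=1136
After event 6: A_seq=1406 A_ack=21 B_seq=21 B_ack=1406
After event 7: A_seq=1406 A_ack=97 B_seq=97 B_ack=1406

Answer: 1406 97 97 1406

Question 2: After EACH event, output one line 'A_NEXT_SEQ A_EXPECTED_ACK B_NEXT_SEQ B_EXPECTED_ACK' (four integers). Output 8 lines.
1000 21 21 1000
1136 21 21 1136
1253 21 21 1136
1312 21 21 1136
1353 21 21 1136
1406 21 21 1136
1406 21 21 1406
1406 97 97 1406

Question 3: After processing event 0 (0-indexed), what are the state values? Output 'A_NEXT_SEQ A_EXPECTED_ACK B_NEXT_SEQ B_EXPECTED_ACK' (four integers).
After event 0: A_seq=1000 A_ack=21 B_seq=21 B_ack=1000

1000 21 21 1000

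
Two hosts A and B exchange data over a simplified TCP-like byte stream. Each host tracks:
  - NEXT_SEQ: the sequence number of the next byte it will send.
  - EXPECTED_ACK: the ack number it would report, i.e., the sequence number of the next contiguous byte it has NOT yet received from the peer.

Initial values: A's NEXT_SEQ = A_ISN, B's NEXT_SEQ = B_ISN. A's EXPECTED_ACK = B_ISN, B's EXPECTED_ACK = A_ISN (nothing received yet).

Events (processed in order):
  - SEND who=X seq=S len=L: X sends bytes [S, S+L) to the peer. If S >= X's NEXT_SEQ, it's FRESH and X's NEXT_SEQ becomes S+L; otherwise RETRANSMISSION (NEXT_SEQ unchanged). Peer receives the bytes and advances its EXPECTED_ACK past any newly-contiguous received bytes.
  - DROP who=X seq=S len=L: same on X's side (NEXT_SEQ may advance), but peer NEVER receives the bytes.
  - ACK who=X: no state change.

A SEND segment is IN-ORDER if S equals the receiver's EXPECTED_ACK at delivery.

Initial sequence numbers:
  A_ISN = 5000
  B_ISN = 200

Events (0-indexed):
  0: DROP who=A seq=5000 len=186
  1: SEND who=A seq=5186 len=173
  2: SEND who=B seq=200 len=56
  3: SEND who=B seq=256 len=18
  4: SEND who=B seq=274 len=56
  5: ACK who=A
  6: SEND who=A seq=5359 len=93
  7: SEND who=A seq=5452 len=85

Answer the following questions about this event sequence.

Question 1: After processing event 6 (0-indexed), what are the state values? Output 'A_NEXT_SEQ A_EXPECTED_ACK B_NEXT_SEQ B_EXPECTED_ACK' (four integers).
After event 0: A_seq=5186 A_ack=200 B_seq=200 B_ack=5000
After event 1: A_seq=5359 A_ack=200 B_seq=200 B_ack=5000
After event 2: A_seq=5359 A_ack=256 B_seq=256 B_ack=5000
After event 3: A_seq=5359 A_ack=274 B_seq=274 B_ack=5000
After event 4: A_seq=5359 A_ack=330 B_seq=330 B_ack=5000
After event 5: A_seq=5359 A_ack=330 B_seq=330 B_ack=5000
After event 6: A_seq=5452 A_ack=330 B_seq=330 B_ack=5000

5452 330 330 5000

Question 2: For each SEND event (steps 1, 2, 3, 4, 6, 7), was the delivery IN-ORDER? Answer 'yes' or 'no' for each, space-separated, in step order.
Answer: no yes yes yes no no

Derivation:
Step 1: SEND seq=5186 -> out-of-order
Step 2: SEND seq=200 -> in-order
Step 3: SEND seq=256 -> in-order
Step 4: SEND seq=274 -> in-order
Step 6: SEND seq=5359 -> out-of-order
Step 7: SEND seq=5452 -> out-of-order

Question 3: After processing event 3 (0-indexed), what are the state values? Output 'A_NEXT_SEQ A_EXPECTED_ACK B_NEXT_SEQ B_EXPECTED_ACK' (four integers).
After event 0: A_seq=5186 A_ack=200 B_seq=200 B_ack=5000
After event 1: A_seq=5359 A_ack=200 B_seq=200 B_ack=5000
After event 2: A_seq=5359 A_ack=256 B_seq=256 B_ack=5000
After event 3: A_seq=5359 A_ack=274 B_seq=274 B_ack=5000

5359 274 274 5000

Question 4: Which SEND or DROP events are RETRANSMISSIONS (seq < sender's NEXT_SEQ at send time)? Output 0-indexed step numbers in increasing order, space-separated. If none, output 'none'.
Step 0: DROP seq=5000 -> fresh
Step 1: SEND seq=5186 -> fresh
Step 2: SEND seq=200 -> fresh
Step 3: SEND seq=256 -> fresh
Step 4: SEND seq=274 -> fresh
Step 6: SEND seq=5359 -> fresh
Step 7: SEND seq=5452 -> fresh

Answer: none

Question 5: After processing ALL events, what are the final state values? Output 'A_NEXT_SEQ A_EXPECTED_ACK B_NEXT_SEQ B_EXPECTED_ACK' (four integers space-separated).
Answer: 5537 330 330 5000

Derivation:
After event 0: A_seq=5186 A_ack=200 B_seq=200 B_ack=5000
After event 1: A_seq=5359 A_ack=200 B_seq=200 B_ack=5000
After event 2: A_seq=5359 A_ack=256 B_seq=256 B_ack=5000
After event 3: A_seq=5359 A_ack=274 B_seq=274 B_ack=5000
After event 4: A_seq=5359 A_ack=330 B_seq=330 B_ack=5000
After event 5: A_seq=5359 A_ack=330 B_seq=330 B_ack=5000
After event 6: A_seq=5452 A_ack=330 B_seq=330 B_ack=5000
After event 7: A_seq=5537 A_ack=330 B_seq=330 B_ack=5000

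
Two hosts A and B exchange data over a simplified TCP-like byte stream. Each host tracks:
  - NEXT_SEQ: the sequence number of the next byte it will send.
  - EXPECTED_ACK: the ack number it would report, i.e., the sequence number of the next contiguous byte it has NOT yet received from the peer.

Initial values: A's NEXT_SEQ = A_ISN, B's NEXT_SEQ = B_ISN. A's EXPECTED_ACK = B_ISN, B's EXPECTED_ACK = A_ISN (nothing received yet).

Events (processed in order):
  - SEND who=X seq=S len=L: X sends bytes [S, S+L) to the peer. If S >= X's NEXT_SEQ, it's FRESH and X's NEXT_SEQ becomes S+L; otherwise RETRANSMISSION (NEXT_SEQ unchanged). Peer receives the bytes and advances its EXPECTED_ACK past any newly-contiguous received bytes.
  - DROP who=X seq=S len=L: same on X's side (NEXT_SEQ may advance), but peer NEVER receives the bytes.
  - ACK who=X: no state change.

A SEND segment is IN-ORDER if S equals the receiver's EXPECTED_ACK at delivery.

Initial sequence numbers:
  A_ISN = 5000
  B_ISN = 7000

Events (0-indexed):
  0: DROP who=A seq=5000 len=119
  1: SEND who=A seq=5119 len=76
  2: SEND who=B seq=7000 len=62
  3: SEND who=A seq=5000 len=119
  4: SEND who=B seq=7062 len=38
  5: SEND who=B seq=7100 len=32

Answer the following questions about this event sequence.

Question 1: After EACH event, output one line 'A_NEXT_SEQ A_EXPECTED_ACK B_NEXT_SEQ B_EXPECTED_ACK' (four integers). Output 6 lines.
5119 7000 7000 5000
5195 7000 7000 5000
5195 7062 7062 5000
5195 7062 7062 5195
5195 7100 7100 5195
5195 7132 7132 5195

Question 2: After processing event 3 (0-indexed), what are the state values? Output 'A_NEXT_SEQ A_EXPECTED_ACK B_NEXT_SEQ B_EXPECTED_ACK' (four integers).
After event 0: A_seq=5119 A_ack=7000 B_seq=7000 B_ack=5000
After event 1: A_seq=5195 A_ack=7000 B_seq=7000 B_ack=5000
After event 2: A_seq=5195 A_ack=7062 B_seq=7062 B_ack=5000
After event 3: A_seq=5195 A_ack=7062 B_seq=7062 B_ack=5195

5195 7062 7062 5195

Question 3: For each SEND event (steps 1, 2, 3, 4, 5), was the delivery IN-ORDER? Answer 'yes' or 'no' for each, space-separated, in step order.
Answer: no yes yes yes yes

Derivation:
Step 1: SEND seq=5119 -> out-of-order
Step 2: SEND seq=7000 -> in-order
Step 3: SEND seq=5000 -> in-order
Step 4: SEND seq=7062 -> in-order
Step 5: SEND seq=7100 -> in-order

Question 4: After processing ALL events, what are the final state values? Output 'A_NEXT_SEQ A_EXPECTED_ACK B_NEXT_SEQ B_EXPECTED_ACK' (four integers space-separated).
Answer: 5195 7132 7132 5195

Derivation:
After event 0: A_seq=5119 A_ack=7000 B_seq=7000 B_ack=5000
After event 1: A_seq=5195 A_ack=7000 B_seq=7000 B_ack=5000
After event 2: A_seq=5195 A_ack=7062 B_seq=7062 B_ack=5000
After event 3: A_seq=5195 A_ack=7062 B_seq=7062 B_ack=5195
After event 4: A_seq=5195 A_ack=7100 B_seq=7100 B_ack=5195
After event 5: A_seq=5195 A_ack=7132 B_seq=7132 B_ack=5195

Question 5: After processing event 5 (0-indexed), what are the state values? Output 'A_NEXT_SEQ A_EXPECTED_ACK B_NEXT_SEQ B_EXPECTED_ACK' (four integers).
After event 0: A_seq=5119 A_ack=7000 B_seq=7000 B_ack=5000
After event 1: A_seq=5195 A_ack=7000 B_seq=7000 B_ack=5000
After event 2: A_seq=5195 A_ack=7062 B_seq=7062 B_ack=5000
After event 3: A_seq=5195 A_ack=7062 B_seq=7062 B_ack=5195
After event 4: A_seq=5195 A_ack=7100 B_seq=7100 B_ack=5195
After event 5: A_seq=5195 A_ack=7132 B_seq=7132 B_ack=5195

5195 7132 7132 5195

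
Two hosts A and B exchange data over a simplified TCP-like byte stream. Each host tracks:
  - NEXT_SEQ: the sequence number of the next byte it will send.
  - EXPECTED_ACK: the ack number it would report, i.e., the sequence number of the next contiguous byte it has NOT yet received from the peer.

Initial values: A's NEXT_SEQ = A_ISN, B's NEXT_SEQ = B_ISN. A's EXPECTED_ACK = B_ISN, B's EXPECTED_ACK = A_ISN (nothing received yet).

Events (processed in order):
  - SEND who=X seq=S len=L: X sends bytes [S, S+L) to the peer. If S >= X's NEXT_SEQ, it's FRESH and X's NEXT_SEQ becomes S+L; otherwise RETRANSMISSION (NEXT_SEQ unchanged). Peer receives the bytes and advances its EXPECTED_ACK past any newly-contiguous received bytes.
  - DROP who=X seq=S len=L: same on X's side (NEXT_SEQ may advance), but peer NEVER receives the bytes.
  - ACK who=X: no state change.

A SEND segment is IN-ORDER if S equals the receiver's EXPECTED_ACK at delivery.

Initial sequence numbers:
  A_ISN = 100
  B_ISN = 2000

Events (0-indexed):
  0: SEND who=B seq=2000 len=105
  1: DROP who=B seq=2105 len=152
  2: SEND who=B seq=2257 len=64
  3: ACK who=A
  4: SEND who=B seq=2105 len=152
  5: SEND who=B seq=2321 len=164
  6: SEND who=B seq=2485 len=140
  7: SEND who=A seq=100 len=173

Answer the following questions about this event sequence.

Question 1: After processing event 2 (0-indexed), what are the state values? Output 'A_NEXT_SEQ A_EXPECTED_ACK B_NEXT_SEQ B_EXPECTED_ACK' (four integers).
After event 0: A_seq=100 A_ack=2105 B_seq=2105 B_ack=100
After event 1: A_seq=100 A_ack=2105 B_seq=2257 B_ack=100
After event 2: A_seq=100 A_ack=2105 B_seq=2321 B_ack=100

100 2105 2321 100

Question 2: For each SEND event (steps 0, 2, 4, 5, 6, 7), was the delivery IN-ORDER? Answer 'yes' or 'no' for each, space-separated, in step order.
Answer: yes no yes yes yes yes

Derivation:
Step 0: SEND seq=2000 -> in-order
Step 2: SEND seq=2257 -> out-of-order
Step 4: SEND seq=2105 -> in-order
Step 5: SEND seq=2321 -> in-order
Step 6: SEND seq=2485 -> in-order
Step 7: SEND seq=100 -> in-order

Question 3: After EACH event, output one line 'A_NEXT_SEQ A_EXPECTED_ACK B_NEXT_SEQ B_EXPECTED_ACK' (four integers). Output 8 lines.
100 2105 2105 100
100 2105 2257 100
100 2105 2321 100
100 2105 2321 100
100 2321 2321 100
100 2485 2485 100
100 2625 2625 100
273 2625 2625 273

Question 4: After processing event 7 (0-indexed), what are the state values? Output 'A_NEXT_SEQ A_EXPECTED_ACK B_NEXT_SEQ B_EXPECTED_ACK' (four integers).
After event 0: A_seq=100 A_ack=2105 B_seq=2105 B_ack=100
After event 1: A_seq=100 A_ack=2105 B_seq=2257 B_ack=100
After event 2: A_seq=100 A_ack=2105 B_seq=2321 B_ack=100
After event 3: A_seq=100 A_ack=2105 B_seq=2321 B_ack=100
After event 4: A_seq=100 A_ack=2321 B_seq=2321 B_ack=100
After event 5: A_seq=100 A_ack=2485 B_seq=2485 B_ack=100
After event 6: A_seq=100 A_ack=2625 B_seq=2625 B_ack=100
After event 7: A_seq=273 A_ack=2625 B_seq=2625 B_ack=273

273 2625 2625 273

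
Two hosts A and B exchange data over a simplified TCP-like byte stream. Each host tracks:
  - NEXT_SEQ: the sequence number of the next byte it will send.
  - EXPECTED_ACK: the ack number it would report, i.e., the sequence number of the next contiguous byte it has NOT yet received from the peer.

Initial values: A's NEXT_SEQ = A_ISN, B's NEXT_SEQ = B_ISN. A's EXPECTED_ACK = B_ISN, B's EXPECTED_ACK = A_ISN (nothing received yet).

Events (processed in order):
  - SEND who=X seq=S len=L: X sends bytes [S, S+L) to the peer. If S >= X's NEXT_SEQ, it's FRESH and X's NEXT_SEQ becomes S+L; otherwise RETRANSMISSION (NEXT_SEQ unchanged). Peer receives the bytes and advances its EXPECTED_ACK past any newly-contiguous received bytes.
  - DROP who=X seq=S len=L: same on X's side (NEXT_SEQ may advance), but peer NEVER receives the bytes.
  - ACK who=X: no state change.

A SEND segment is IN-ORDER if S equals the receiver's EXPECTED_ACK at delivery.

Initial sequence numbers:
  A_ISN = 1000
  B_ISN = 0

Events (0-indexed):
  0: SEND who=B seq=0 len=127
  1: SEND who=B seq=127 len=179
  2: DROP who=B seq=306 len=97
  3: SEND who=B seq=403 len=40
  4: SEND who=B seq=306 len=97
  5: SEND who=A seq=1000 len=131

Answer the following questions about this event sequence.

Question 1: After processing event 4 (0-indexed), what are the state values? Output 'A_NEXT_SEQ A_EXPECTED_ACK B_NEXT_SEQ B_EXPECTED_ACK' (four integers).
After event 0: A_seq=1000 A_ack=127 B_seq=127 B_ack=1000
After event 1: A_seq=1000 A_ack=306 B_seq=306 B_ack=1000
After event 2: A_seq=1000 A_ack=306 B_seq=403 B_ack=1000
After event 3: A_seq=1000 A_ack=306 B_seq=443 B_ack=1000
After event 4: A_seq=1000 A_ack=443 B_seq=443 B_ack=1000

1000 443 443 1000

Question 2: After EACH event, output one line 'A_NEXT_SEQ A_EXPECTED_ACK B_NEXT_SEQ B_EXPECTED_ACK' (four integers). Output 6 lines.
1000 127 127 1000
1000 306 306 1000
1000 306 403 1000
1000 306 443 1000
1000 443 443 1000
1131 443 443 1131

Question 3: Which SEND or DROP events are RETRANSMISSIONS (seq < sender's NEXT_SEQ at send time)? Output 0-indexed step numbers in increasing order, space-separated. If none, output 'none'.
Answer: 4

Derivation:
Step 0: SEND seq=0 -> fresh
Step 1: SEND seq=127 -> fresh
Step 2: DROP seq=306 -> fresh
Step 3: SEND seq=403 -> fresh
Step 4: SEND seq=306 -> retransmit
Step 5: SEND seq=1000 -> fresh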